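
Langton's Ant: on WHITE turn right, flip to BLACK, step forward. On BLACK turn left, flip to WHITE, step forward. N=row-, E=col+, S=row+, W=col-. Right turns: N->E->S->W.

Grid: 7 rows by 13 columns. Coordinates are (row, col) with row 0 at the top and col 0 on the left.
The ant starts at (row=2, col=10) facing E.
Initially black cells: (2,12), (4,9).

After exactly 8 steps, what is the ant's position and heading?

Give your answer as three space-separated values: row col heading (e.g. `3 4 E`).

Step 1: on WHITE (2,10): turn R to S, flip to black, move to (3,10). |black|=3
Step 2: on WHITE (3,10): turn R to W, flip to black, move to (3,9). |black|=4
Step 3: on WHITE (3,9): turn R to N, flip to black, move to (2,9). |black|=5
Step 4: on WHITE (2,9): turn R to E, flip to black, move to (2,10). |black|=6
Step 5: on BLACK (2,10): turn L to N, flip to white, move to (1,10). |black|=5
Step 6: on WHITE (1,10): turn R to E, flip to black, move to (1,11). |black|=6
Step 7: on WHITE (1,11): turn R to S, flip to black, move to (2,11). |black|=7
Step 8: on WHITE (2,11): turn R to W, flip to black, move to (2,10). |black|=8

Answer: 2 10 W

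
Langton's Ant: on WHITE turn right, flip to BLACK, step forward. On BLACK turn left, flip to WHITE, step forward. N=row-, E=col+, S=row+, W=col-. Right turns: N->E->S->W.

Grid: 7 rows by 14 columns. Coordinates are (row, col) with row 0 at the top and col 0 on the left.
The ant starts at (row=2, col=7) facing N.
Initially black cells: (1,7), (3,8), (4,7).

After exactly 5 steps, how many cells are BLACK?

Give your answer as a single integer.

Step 1: on WHITE (2,7): turn R to E, flip to black, move to (2,8). |black|=4
Step 2: on WHITE (2,8): turn R to S, flip to black, move to (3,8). |black|=5
Step 3: on BLACK (3,8): turn L to E, flip to white, move to (3,9). |black|=4
Step 4: on WHITE (3,9): turn R to S, flip to black, move to (4,9). |black|=5
Step 5: on WHITE (4,9): turn R to W, flip to black, move to (4,8). |black|=6

Answer: 6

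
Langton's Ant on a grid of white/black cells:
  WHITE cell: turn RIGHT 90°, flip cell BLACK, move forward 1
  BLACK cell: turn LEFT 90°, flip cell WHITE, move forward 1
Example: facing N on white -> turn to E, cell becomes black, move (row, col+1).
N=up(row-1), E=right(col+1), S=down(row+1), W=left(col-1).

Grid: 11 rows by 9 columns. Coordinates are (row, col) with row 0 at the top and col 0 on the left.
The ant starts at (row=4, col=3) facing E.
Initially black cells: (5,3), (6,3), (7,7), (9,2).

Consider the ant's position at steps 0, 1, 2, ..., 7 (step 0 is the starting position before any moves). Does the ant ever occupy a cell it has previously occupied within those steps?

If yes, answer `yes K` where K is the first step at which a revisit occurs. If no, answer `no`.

Step 1: on WHITE (4,3): turn R to S, flip to black, move to (5,3). |black|=5 — new cell
Step 2: on BLACK (5,3): turn L to E, flip to white, move to (5,4). |black|=4 — new cell
Step 3: on WHITE (5,4): turn R to S, flip to black, move to (6,4). |black|=5 — new cell
Step 4: on WHITE (6,4): turn R to W, flip to black, move to (6,3). |black|=6 — new cell
Step 5: on BLACK (6,3): turn L to S, flip to white, move to (7,3). |black|=5 — new cell
Step 6: on WHITE (7,3): turn R to W, flip to black, move to (7,2). |black|=6 — new cell
Step 7: on WHITE (7,2): turn R to N, flip to black, move to (6,2). |black|=7 — new cell
No revisit within 7 steps.

Answer: no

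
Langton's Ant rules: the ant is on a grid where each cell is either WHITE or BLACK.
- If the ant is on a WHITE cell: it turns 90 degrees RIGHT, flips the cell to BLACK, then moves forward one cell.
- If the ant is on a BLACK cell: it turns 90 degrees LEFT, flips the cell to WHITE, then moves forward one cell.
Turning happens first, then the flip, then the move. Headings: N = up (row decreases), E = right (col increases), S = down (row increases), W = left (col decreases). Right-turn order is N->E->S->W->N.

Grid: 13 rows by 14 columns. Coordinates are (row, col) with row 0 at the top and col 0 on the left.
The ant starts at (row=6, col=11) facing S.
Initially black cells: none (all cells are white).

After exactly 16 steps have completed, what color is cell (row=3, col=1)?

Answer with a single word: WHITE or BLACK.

Answer: WHITE

Derivation:
Step 1: on WHITE (6,11): turn R to W, flip to black, move to (6,10). |black|=1
Step 2: on WHITE (6,10): turn R to N, flip to black, move to (5,10). |black|=2
Step 3: on WHITE (5,10): turn R to E, flip to black, move to (5,11). |black|=3
Step 4: on WHITE (5,11): turn R to S, flip to black, move to (6,11). |black|=4
Step 5: on BLACK (6,11): turn L to E, flip to white, move to (6,12). |black|=3
Step 6: on WHITE (6,12): turn R to S, flip to black, move to (7,12). |black|=4
Step 7: on WHITE (7,12): turn R to W, flip to black, move to (7,11). |black|=5
Step 8: on WHITE (7,11): turn R to N, flip to black, move to (6,11). |black|=6
Step 9: on WHITE (6,11): turn R to E, flip to black, move to (6,12). |black|=7
Step 10: on BLACK (6,12): turn L to N, flip to white, move to (5,12). |black|=6
Step 11: on WHITE (5,12): turn R to E, flip to black, move to (5,13). |black|=7
Step 12: on WHITE (5,13): turn R to S, flip to black, move to (6,13). |black|=8
Step 13: on WHITE (6,13): turn R to W, flip to black, move to (6,12). |black|=9
Step 14: on WHITE (6,12): turn R to N, flip to black, move to (5,12). |black|=10
Step 15: on BLACK (5,12): turn L to W, flip to white, move to (5,11). |black|=9
Step 16: on BLACK (5,11): turn L to S, flip to white, move to (6,11). |black|=8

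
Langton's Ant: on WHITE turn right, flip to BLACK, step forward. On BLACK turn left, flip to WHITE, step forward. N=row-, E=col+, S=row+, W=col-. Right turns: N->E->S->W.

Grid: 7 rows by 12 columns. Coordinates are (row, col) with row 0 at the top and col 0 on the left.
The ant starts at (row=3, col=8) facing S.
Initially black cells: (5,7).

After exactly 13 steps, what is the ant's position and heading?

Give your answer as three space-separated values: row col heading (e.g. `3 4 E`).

Answer: 3 9 W

Derivation:
Step 1: on WHITE (3,8): turn R to W, flip to black, move to (3,7). |black|=2
Step 2: on WHITE (3,7): turn R to N, flip to black, move to (2,7). |black|=3
Step 3: on WHITE (2,7): turn R to E, flip to black, move to (2,8). |black|=4
Step 4: on WHITE (2,8): turn R to S, flip to black, move to (3,8). |black|=5
Step 5: on BLACK (3,8): turn L to E, flip to white, move to (3,9). |black|=4
Step 6: on WHITE (3,9): turn R to S, flip to black, move to (4,9). |black|=5
Step 7: on WHITE (4,9): turn R to W, flip to black, move to (4,8). |black|=6
Step 8: on WHITE (4,8): turn R to N, flip to black, move to (3,8). |black|=7
Step 9: on WHITE (3,8): turn R to E, flip to black, move to (3,9). |black|=8
Step 10: on BLACK (3,9): turn L to N, flip to white, move to (2,9). |black|=7
Step 11: on WHITE (2,9): turn R to E, flip to black, move to (2,10). |black|=8
Step 12: on WHITE (2,10): turn R to S, flip to black, move to (3,10). |black|=9
Step 13: on WHITE (3,10): turn R to W, flip to black, move to (3,9). |black|=10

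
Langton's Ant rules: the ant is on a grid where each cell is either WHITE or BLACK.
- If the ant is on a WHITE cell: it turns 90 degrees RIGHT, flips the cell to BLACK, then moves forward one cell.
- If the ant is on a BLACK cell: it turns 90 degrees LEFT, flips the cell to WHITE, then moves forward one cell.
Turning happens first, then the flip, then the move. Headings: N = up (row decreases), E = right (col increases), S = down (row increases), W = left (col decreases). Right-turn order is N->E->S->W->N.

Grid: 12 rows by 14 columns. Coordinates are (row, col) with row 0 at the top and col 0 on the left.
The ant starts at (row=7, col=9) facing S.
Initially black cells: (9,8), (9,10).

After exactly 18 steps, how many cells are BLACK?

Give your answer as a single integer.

Step 1: on WHITE (7,9): turn R to W, flip to black, move to (7,8). |black|=3
Step 2: on WHITE (7,8): turn R to N, flip to black, move to (6,8). |black|=4
Step 3: on WHITE (6,8): turn R to E, flip to black, move to (6,9). |black|=5
Step 4: on WHITE (6,9): turn R to S, flip to black, move to (7,9). |black|=6
Step 5: on BLACK (7,9): turn L to E, flip to white, move to (7,10). |black|=5
Step 6: on WHITE (7,10): turn R to S, flip to black, move to (8,10). |black|=6
Step 7: on WHITE (8,10): turn R to W, flip to black, move to (8,9). |black|=7
Step 8: on WHITE (8,9): turn R to N, flip to black, move to (7,9). |black|=8
Step 9: on WHITE (7,9): turn R to E, flip to black, move to (7,10). |black|=9
Step 10: on BLACK (7,10): turn L to N, flip to white, move to (6,10). |black|=8
Step 11: on WHITE (6,10): turn R to E, flip to black, move to (6,11). |black|=9
Step 12: on WHITE (6,11): turn R to S, flip to black, move to (7,11). |black|=10
Step 13: on WHITE (7,11): turn R to W, flip to black, move to (7,10). |black|=11
Step 14: on WHITE (7,10): turn R to N, flip to black, move to (6,10). |black|=12
Step 15: on BLACK (6,10): turn L to W, flip to white, move to (6,9). |black|=11
Step 16: on BLACK (6,9): turn L to S, flip to white, move to (7,9). |black|=10
Step 17: on BLACK (7,9): turn L to E, flip to white, move to (7,10). |black|=9
Step 18: on BLACK (7,10): turn L to N, flip to white, move to (6,10). |black|=8

Answer: 8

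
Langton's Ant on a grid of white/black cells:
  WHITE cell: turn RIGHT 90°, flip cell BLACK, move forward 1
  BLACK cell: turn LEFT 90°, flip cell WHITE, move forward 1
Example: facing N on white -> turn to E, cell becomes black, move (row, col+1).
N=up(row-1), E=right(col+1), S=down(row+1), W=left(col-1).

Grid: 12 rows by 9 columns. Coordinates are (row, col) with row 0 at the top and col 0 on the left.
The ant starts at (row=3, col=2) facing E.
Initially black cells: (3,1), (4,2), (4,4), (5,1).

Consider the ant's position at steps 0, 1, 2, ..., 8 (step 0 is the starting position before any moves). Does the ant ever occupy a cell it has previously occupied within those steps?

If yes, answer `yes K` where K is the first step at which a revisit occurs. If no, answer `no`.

Step 1: on WHITE (3,2): turn R to S, flip to black, move to (4,2). |black|=5 — new cell
Step 2: on BLACK (4,2): turn L to E, flip to white, move to (4,3). |black|=4 — new cell
Step 3: on WHITE (4,3): turn R to S, flip to black, move to (5,3). |black|=5 — new cell
Step 4: on WHITE (5,3): turn R to W, flip to black, move to (5,2). |black|=6 — new cell
Step 5: on WHITE (5,2): turn R to N, flip to black, move to (4,2). |black|=7 — REVISIT

Answer: yes 5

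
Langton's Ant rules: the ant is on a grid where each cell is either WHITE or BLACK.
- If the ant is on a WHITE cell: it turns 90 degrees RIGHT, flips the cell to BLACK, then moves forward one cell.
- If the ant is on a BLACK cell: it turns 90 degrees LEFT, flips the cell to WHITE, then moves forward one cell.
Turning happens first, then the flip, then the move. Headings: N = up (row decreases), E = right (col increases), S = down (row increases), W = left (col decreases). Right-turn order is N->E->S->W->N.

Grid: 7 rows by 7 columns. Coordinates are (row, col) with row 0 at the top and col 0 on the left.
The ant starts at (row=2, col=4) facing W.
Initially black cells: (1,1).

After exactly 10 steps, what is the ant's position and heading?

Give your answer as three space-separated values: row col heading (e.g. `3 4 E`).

Step 1: on WHITE (2,4): turn R to N, flip to black, move to (1,4). |black|=2
Step 2: on WHITE (1,4): turn R to E, flip to black, move to (1,5). |black|=3
Step 3: on WHITE (1,5): turn R to S, flip to black, move to (2,5). |black|=4
Step 4: on WHITE (2,5): turn R to W, flip to black, move to (2,4). |black|=5
Step 5: on BLACK (2,4): turn L to S, flip to white, move to (3,4). |black|=4
Step 6: on WHITE (3,4): turn R to W, flip to black, move to (3,3). |black|=5
Step 7: on WHITE (3,3): turn R to N, flip to black, move to (2,3). |black|=6
Step 8: on WHITE (2,3): turn R to E, flip to black, move to (2,4). |black|=7
Step 9: on WHITE (2,4): turn R to S, flip to black, move to (3,4). |black|=8
Step 10: on BLACK (3,4): turn L to E, flip to white, move to (3,5). |black|=7

Answer: 3 5 E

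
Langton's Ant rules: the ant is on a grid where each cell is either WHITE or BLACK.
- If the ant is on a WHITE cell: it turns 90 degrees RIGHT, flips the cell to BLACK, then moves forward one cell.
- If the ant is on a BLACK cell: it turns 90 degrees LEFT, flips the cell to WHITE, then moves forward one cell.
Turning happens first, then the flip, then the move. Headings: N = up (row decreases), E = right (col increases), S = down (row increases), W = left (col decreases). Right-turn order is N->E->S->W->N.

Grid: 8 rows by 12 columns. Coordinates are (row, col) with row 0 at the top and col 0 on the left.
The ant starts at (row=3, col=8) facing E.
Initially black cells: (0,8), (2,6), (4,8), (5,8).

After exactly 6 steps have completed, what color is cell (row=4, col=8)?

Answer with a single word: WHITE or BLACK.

Answer: WHITE

Derivation:
Step 1: on WHITE (3,8): turn R to S, flip to black, move to (4,8). |black|=5
Step 2: on BLACK (4,8): turn L to E, flip to white, move to (4,9). |black|=4
Step 3: on WHITE (4,9): turn R to S, flip to black, move to (5,9). |black|=5
Step 4: on WHITE (5,9): turn R to W, flip to black, move to (5,8). |black|=6
Step 5: on BLACK (5,8): turn L to S, flip to white, move to (6,8). |black|=5
Step 6: on WHITE (6,8): turn R to W, flip to black, move to (6,7). |black|=6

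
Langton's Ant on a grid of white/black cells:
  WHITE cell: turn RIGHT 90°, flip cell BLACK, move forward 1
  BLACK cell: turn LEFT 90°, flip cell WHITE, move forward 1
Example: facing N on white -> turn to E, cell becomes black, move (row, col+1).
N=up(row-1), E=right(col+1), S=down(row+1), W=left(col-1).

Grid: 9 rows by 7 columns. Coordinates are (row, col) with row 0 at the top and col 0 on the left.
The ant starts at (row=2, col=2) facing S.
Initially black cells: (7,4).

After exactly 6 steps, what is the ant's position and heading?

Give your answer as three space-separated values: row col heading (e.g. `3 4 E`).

Step 1: on WHITE (2,2): turn R to W, flip to black, move to (2,1). |black|=2
Step 2: on WHITE (2,1): turn R to N, flip to black, move to (1,1). |black|=3
Step 3: on WHITE (1,1): turn R to E, flip to black, move to (1,2). |black|=4
Step 4: on WHITE (1,2): turn R to S, flip to black, move to (2,2). |black|=5
Step 5: on BLACK (2,2): turn L to E, flip to white, move to (2,3). |black|=4
Step 6: on WHITE (2,3): turn R to S, flip to black, move to (3,3). |black|=5

Answer: 3 3 S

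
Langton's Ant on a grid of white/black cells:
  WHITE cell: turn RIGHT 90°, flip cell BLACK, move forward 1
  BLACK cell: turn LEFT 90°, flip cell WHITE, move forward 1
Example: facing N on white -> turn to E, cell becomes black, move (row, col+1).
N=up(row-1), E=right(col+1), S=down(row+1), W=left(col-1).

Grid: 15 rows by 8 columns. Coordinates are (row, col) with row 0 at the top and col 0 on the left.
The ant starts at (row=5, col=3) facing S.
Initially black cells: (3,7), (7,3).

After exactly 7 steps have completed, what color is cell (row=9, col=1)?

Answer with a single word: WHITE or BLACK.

Answer: WHITE

Derivation:
Step 1: on WHITE (5,3): turn R to W, flip to black, move to (5,2). |black|=3
Step 2: on WHITE (5,2): turn R to N, flip to black, move to (4,2). |black|=4
Step 3: on WHITE (4,2): turn R to E, flip to black, move to (4,3). |black|=5
Step 4: on WHITE (4,3): turn R to S, flip to black, move to (5,3). |black|=6
Step 5: on BLACK (5,3): turn L to E, flip to white, move to (5,4). |black|=5
Step 6: on WHITE (5,4): turn R to S, flip to black, move to (6,4). |black|=6
Step 7: on WHITE (6,4): turn R to W, flip to black, move to (6,3). |black|=7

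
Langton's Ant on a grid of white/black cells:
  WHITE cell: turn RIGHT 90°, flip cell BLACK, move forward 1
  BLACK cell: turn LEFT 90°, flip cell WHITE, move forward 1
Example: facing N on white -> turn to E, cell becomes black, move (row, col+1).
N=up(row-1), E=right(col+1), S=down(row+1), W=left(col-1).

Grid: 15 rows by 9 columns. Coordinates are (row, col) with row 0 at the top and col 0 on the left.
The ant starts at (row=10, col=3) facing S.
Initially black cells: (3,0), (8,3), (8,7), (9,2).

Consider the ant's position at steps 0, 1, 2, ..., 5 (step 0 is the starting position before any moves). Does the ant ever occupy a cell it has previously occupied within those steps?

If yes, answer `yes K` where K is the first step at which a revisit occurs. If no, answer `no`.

Step 1: on WHITE (10,3): turn R to W, flip to black, move to (10,2). |black|=5 — new cell
Step 2: on WHITE (10,2): turn R to N, flip to black, move to (9,2). |black|=6 — new cell
Step 3: on BLACK (9,2): turn L to W, flip to white, move to (9,1). |black|=5 — new cell
Step 4: on WHITE (9,1): turn R to N, flip to black, move to (8,1). |black|=6 — new cell
Step 5: on WHITE (8,1): turn R to E, flip to black, move to (8,2). |black|=7 — new cell
No revisit within 5 steps.

Answer: no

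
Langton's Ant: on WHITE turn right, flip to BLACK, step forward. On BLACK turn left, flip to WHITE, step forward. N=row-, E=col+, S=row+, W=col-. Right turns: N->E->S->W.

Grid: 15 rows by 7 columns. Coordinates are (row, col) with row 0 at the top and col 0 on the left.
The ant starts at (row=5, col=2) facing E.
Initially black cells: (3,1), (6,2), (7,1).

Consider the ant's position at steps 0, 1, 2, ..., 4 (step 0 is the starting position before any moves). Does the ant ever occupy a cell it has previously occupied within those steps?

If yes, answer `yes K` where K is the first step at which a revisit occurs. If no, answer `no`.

Answer: no

Derivation:
Step 1: on WHITE (5,2): turn R to S, flip to black, move to (6,2). |black|=4 — new cell
Step 2: on BLACK (6,2): turn L to E, flip to white, move to (6,3). |black|=3 — new cell
Step 3: on WHITE (6,3): turn R to S, flip to black, move to (7,3). |black|=4 — new cell
Step 4: on WHITE (7,3): turn R to W, flip to black, move to (7,2). |black|=5 — new cell
No revisit within 4 steps.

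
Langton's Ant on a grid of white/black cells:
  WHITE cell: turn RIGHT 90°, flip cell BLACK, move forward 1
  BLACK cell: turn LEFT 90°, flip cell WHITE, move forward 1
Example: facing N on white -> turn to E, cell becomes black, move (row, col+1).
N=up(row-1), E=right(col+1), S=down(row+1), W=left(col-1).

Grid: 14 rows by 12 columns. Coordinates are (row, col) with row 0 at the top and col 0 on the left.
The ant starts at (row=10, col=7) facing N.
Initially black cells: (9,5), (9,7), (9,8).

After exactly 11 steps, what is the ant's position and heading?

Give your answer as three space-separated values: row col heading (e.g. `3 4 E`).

Step 1: on WHITE (10,7): turn R to E, flip to black, move to (10,8). |black|=4
Step 2: on WHITE (10,8): turn R to S, flip to black, move to (11,8). |black|=5
Step 3: on WHITE (11,8): turn R to W, flip to black, move to (11,7). |black|=6
Step 4: on WHITE (11,7): turn R to N, flip to black, move to (10,7). |black|=7
Step 5: on BLACK (10,7): turn L to W, flip to white, move to (10,6). |black|=6
Step 6: on WHITE (10,6): turn R to N, flip to black, move to (9,6). |black|=7
Step 7: on WHITE (9,6): turn R to E, flip to black, move to (9,7). |black|=8
Step 8: on BLACK (9,7): turn L to N, flip to white, move to (8,7). |black|=7
Step 9: on WHITE (8,7): turn R to E, flip to black, move to (8,8). |black|=8
Step 10: on WHITE (8,8): turn R to S, flip to black, move to (9,8). |black|=9
Step 11: on BLACK (9,8): turn L to E, flip to white, move to (9,9). |black|=8

Answer: 9 9 E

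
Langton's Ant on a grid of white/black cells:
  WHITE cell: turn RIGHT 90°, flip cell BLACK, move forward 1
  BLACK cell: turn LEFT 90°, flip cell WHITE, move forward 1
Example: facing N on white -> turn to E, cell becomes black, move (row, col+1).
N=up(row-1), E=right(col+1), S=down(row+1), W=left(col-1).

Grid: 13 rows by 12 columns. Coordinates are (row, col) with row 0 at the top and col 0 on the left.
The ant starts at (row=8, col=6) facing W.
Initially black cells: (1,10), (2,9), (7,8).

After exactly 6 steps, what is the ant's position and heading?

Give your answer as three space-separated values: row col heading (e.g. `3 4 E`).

Answer: 9 5 W

Derivation:
Step 1: on WHITE (8,6): turn R to N, flip to black, move to (7,6). |black|=4
Step 2: on WHITE (7,6): turn R to E, flip to black, move to (7,7). |black|=5
Step 3: on WHITE (7,7): turn R to S, flip to black, move to (8,7). |black|=6
Step 4: on WHITE (8,7): turn R to W, flip to black, move to (8,6). |black|=7
Step 5: on BLACK (8,6): turn L to S, flip to white, move to (9,6). |black|=6
Step 6: on WHITE (9,6): turn R to W, flip to black, move to (9,5). |black|=7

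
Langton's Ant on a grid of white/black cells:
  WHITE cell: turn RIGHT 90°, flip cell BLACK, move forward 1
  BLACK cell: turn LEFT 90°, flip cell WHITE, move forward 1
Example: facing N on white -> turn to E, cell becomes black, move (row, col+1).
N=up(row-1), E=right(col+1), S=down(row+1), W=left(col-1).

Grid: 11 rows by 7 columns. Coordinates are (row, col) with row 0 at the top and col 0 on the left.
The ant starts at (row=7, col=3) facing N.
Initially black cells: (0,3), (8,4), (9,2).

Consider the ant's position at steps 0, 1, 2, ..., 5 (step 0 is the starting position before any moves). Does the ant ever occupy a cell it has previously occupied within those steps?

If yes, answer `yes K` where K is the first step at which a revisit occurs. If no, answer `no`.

Answer: no

Derivation:
Step 1: on WHITE (7,3): turn R to E, flip to black, move to (7,4). |black|=4 — new cell
Step 2: on WHITE (7,4): turn R to S, flip to black, move to (8,4). |black|=5 — new cell
Step 3: on BLACK (8,4): turn L to E, flip to white, move to (8,5). |black|=4 — new cell
Step 4: on WHITE (8,5): turn R to S, flip to black, move to (9,5). |black|=5 — new cell
Step 5: on WHITE (9,5): turn R to W, flip to black, move to (9,4). |black|=6 — new cell
No revisit within 5 steps.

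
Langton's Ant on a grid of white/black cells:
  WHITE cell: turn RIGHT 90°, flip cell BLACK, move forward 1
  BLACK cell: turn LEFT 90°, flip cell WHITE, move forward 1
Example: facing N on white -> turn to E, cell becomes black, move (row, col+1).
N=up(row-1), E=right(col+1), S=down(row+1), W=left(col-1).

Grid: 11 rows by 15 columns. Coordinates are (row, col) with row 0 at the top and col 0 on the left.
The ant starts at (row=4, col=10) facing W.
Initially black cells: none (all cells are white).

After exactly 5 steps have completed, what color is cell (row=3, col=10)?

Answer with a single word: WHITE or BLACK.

Answer: BLACK

Derivation:
Step 1: on WHITE (4,10): turn R to N, flip to black, move to (3,10). |black|=1
Step 2: on WHITE (3,10): turn R to E, flip to black, move to (3,11). |black|=2
Step 3: on WHITE (3,11): turn R to S, flip to black, move to (4,11). |black|=3
Step 4: on WHITE (4,11): turn R to W, flip to black, move to (4,10). |black|=4
Step 5: on BLACK (4,10): turn L to S, flip to white, move to (5,10). |black|=3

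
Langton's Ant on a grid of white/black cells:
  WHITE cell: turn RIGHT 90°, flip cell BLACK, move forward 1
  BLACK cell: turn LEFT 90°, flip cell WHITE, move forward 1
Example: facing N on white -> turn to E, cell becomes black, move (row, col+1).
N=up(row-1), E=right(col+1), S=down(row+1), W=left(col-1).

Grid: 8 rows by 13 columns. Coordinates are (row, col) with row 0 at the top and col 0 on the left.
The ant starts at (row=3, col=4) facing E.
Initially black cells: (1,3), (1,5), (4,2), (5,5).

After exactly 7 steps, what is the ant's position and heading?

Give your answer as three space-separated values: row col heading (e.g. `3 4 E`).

Answer: 3 5 S

Derivation:
Step 1: on WHITE (3,4): turn R to S, flip to black, move to (4,4). |black|=5
Step 2: on WHITE (4,4): turn R to W, flip to black, move to (4,3). |black|=6
Step 3: on WHITE (4,3): turn R to N, flip to black, move to (3,3). |black|=7
Step 4: on WHITE (3,3): turn R to E, flip to black, move to (3,4). |black|=8
Step 5: on BLACK (3,4): turn L to N, flip to white, move to (2,4). |black|=7
Step 6: on WHITE (2,4): turn R to E, flip to black, move to (2,5). |black|=8
Step 7: on WHITE (2,5): turn R to S, flip to black, move to (3,5). |black|=9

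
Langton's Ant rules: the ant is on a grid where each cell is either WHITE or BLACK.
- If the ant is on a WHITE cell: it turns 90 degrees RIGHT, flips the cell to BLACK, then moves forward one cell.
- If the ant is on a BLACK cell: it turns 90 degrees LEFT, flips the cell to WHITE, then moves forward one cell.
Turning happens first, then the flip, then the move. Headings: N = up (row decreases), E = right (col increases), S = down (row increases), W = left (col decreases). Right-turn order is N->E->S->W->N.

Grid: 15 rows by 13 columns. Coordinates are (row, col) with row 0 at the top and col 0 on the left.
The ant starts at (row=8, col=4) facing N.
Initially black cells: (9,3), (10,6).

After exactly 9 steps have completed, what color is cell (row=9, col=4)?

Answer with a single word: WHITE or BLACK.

Step 1: on WHITE (8,4): turn R to E, flip to black, move to (8,5). |black|=3
Step 2: on WHITE (8,5): turn R to S, flip to black, move to (9,5). |black|=4
Step 3: on WHITE (9,5): turn R to W, flip to black, move to (9,4). |black|=5
Step 4: on WHITE (9,4): turn R to N, flip to black, move to (8,4). |black|=6
Step 5: on BLACK (8,4): turn L to W, flip to white, move to (8,3). |black|=5
Step 6: on WHITE (8,3): turn R to N, flip to black, move to (7,3). |black|=6
Step 7: on WHITE (7,3): turn R to E, flip to black, move to (7,4). |black|=7
Step 8: on WHITE (7,4): turn R to S, flip to black, move to (8,4). |black|=8
Step 9: on WHITE (8,4): turn R to W, flip to black, move to (8,3). |black|=9

Answer: BLACK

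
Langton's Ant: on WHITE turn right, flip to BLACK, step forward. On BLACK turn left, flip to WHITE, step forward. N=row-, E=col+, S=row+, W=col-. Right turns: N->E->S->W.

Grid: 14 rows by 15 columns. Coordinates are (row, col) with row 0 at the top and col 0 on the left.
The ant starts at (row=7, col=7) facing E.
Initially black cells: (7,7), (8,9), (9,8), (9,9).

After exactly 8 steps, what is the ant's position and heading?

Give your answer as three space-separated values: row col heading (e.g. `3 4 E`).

Step 1: on BLACK (7,7): turn L to N, flip to white, move to (6,7). |black|=3
Step 2: on WHITE (6,7): turn R to E, flip to black, move to (6,8). |black|=4
Step 3: on WHITE (6,8): turn R to S, flip to black, move to (7,8). |black|=5
Step 4: on WHITE (7,8): turn R to W, flip to black, move to (7,7). |black|=6
Step 5: on WHITE (7,7): turn R to N, flip to black, move to (6,7). |black|=7
Step 6: on BLACK (6,7): turn L to W, flip to white, move to (6,6). |black|=6
Step 7: on WHITE (6,6): turn R to N, flip to black, move to (5,6). |black|=7
Step 8: on WHITE (5,6): turn R to E, flip to black, move to (5,7). |black|=8

Answer: 5 7 E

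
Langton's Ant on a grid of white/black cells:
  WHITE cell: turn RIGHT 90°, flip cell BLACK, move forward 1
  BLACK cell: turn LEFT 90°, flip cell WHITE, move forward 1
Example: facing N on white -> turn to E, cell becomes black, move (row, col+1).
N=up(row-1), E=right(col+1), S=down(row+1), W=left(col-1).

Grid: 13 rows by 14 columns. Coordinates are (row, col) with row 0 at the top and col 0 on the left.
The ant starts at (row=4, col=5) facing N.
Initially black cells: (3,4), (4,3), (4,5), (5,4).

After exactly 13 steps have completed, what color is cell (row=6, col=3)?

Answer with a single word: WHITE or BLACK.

Step 1: on BLACK (4,5): turn L to W, flip to white, move to (4,4). |black|=3
Step 2: on WHITE (4,4): turn R to N, flip to black, move to (3,4). |black|=4
Step 3: on BLACK (3,4): turn L to W, flip to white, move to (3,3). |black|=3
Step 4: on WHITE (3,3): turn R to N, flip to black, move to (2,3). |black|=4
Step 5: on WHITE (2,3): turn R to E, flip to black, move to (2,4). |black|=5
Step 6: on WHITE (2,4): turn R to S, flip to black, move to (3,4). |black|=6
Step 7: on WHITE (3,4): turn R to W, flip to black, move to (3,3). |black|=7
Step 8: on BLACK (3,3): turn L to S, flip to white, move to (4,3). |black|=6
Step 9: on BLACK (4,3): turn L to E, flip to white, move to (4,4). |black|=5
Step 10: on BLACK (4,4): turn L to N, flip to white, move to (3,4). |black|=4
Step 11: on BLACK (3,4): turn L to W, flip to white, move to (3,3). |black|=3
Step 12: on WHITE (3,3): turn R to N, flip to black, move to (2,3). |black|=4
Step 13: on BLACK (2,3): turn L to W, flip to white, move to (2,2). |black|=3

Answer: WHITE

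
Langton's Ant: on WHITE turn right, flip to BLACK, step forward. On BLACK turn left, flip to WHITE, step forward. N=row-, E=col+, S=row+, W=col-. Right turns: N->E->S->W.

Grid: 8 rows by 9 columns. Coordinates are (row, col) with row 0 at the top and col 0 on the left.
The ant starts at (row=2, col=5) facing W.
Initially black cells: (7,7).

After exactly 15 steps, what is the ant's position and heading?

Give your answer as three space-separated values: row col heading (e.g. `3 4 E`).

Answer: 2 6 N

Derivation:
Step 1: on WHITE (2,5): turn R to N, flip to black, move to (1,5). |black|=2
Step 2: on WHITE (1,5): turn R to E, flip to black, move to (1,6). |black|=3
Step 3: on WHITE (1,6): turn R to S, flip to black, move to (2,6). |black|=4
Step 4: on WHITE (2,6): turn R to W, flip to black, move to (2,5). |black|=5
Step 5: on BLACK (2,5): turn L to S, flip to white, move to (3,5). |black|=4
Step 6: on WHITE (3,5): turn R to W, flip to black, move to (3,4). |black|=5
Step 7: on WHITE (3,4): turn R to N, flip to black, move to (2,4). |black|=6
Step 8: on WHITE (2,4): turn R to E, flip to black, move to (2,5). |black|=7
Step 9: on WHITE (2,5): turn R to S, flip to black, move to (3,5). |black|=8
Step 10: on BLACK (3,5): turn L to E, flip to white, move to (3,6). |black|=7
Step 11: on WHITE (3,6): turn R to S, flip to black, move to (4,6). |black|=8
Step 12: on WHITE (4,6): turn R to W, flip to black, move to (4,5). |black|=9
Step 13: on WHITE (4,5): turn R to N, flip to black, move to (3,5). |black|=10
Step 14: on WHITE (3,5): turn R to E, flip to black, move to (3,6). |black|=11
Step 15: on BLACK (3,6): turn L to N, flip to white, move to (2,6). |black|=10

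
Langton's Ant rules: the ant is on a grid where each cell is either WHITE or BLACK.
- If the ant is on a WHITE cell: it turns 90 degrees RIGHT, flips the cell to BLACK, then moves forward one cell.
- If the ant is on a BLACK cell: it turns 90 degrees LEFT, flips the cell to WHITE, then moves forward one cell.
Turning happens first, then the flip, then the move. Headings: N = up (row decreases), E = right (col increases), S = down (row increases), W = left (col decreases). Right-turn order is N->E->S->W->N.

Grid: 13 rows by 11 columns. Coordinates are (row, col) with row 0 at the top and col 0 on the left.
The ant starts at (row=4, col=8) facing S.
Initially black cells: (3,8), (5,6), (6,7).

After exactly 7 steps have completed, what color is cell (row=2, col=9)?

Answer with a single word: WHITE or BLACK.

Answer: BLACK

Derivation:
Step 1: on WHITE (4,8): turn R to W, flip to black, move to (4,7). |black|=4
Step 2: on WHITE (4,7): turn R to N, flip to black, move to (3,7). |black|=5
Step 3: on WHITE (3,7): turn R to E, flip to black, move to (3,8). |black|=6
Step 4: on BLACK (3,8): turn L to N, flip to white, move to (2,8). |black|=5
Step 5: on WHITE (2,8): turn R to E, flip to black, move to (2,9). |black|=6
Step 6: on WHITE (2,9): turn R to S, flip to black, move to (3,9). |black|=7
Step 7: on WHITE (3,9): turn R to W, flip to black, move to (3,8). |black|=8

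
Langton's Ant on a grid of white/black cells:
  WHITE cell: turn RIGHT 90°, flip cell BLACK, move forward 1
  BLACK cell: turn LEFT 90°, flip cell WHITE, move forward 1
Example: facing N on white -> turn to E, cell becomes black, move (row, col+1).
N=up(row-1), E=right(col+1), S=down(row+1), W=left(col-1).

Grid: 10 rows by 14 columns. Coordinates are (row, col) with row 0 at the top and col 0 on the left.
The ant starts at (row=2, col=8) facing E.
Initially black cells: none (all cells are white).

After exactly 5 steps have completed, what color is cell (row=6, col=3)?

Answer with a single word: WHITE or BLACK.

Answer: WHITE

Derivation:
Step 1: on WHITE (2,8): turn R to S, flip to black, move to (3,8). |black|=1
Step 2: on WHITE (3,8): turn R to W, flip to black, move to (3,7). |black|=2
Step 3: on WHITE (3,7): turn R to N, flip to black, move to (2,7). |black|=3
Step 4: on WHITE (2,7): turn R to E, flip to black, move to (2,8). |black|=4
Step 5: on BLACK (2,8): turn L to N, flip to white, move to (1,8). |black|=3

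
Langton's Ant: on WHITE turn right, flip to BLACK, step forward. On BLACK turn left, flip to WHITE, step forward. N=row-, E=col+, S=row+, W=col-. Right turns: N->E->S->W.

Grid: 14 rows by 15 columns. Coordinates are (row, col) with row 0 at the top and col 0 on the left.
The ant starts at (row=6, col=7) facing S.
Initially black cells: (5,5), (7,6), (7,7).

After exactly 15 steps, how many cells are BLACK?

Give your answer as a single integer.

Step 1: on WHITE (6,7): turn R to W, flip to black, move to (6,6). |black|=4
Step 2: on WHITE (6,6): turn R to N, flip to black, move to (5,6). |black|=5
Step 3: on WHITE (5,6): turn R to E, flip to black, move to (5,7). |black|=6
Step 4: on WHITE (5,7): turn R to S, flip to black, move to (6,7). |black|=7
Step 5: on BLACK (6,7): turn L to E, flip to white, move to (6,8). |black|=6
Step 6: on WHITE (6,8): turn R to S, flip to black, move to (7,8). |black|=7
Step 7: on WHITE (7,8): turn R to W, flip to black, move to (7,7). |black|=8
Step 8: on BLACK (7,7): turn L to S, flip to white, move to (8,7). |black|=7
Step 9: on WHITE (8,7): turn R to W, flip to black, move to (8,6). |black|=8
Step 10: on WHITE (8,6): turn R to N, flip to black, move to (7,6). |black|=9
Step 11: on BLACK (7,6): turn L to W, flip to white, move to (7,5). |black|=8
Step 12: on WHITE (7,5): turn R to N, flip to black, move to (6,5). |black|=9
Step 13: on WHITE (6,5): turn R to E, flip to black, move to (6,6). |black|=10
Step 14: on BLACK (6,6): turn L to N, flip to white, move to (5,6). |black|=9
Step 15: on BLACK (5,6): turn L to W, flip to white, move to (5,5). |black|=8

Answer: 8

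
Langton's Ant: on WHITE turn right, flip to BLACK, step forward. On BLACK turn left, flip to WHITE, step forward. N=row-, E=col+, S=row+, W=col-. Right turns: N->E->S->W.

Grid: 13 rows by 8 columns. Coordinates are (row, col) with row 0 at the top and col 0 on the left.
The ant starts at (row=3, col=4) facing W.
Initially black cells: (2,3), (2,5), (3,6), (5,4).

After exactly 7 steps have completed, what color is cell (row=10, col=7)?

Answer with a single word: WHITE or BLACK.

Answer: WHITE

Derivation:
Step 1: on WHITE (3,4): turn R to N, flip to black, move to (2,4). |black|=5
Step 2: on WHITE (2,4): turn R to E, flip to black, move to (2,5). |black|=6
Step 3: on BLACK (2,5): turn L to N, flip to white, move to (1,5). |black|=5
Step 4: on WHITE (1,5): turn R to E, flip to black, move to (1,6). |black|=6
Step 5: on WHITE (1,6): turn R to S, flip to black, move to (2,6). |black|=7
Step 6: on WHITE (2,6): turn R to W, flip to black, move to (2,5). |black|=8
Step 7: on WHITE (2,5): turn R to N, flip to black, move to (1,5). |black|=9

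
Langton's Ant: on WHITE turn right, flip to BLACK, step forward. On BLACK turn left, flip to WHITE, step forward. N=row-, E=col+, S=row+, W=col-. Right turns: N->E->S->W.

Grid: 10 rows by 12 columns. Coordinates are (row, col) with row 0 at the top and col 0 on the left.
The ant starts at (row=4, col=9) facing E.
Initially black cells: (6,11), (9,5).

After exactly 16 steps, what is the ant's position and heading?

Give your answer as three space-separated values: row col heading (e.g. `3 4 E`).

Answer: 4 9 E

Derivation:
Step 1: on WHITE (4,9): turn R to S, flip to black, move to (5,9). |black|=3
Step 2: on WHITE (5,9): turn R to W, flip to black, move to (5,8). |black|=4
Step 3: on WHITE (5,8): turn R to N, flip to black, move to (4,8). |black|=5
Step 4: on WHITE (4,8): turn R to E, flip to black, move to (4,9). |black|=6
Step 5: on BLACK (4,9): turn L to N, flip to white, move to (3,9). |black|=5
Step 6: on WHITE (3,9): turn R to E, flip to black, move to (3,10). |black|=6
Step 7: on WHITE (3,10): turn R to S, flip to black, move to (4,10). |black|=7
Step 8: on WHITE (4,10): turn R to W, flip to black, move to (4,9). |black|=8
Step 9: on WHITE (4,9): turn R to N, flip to black, move to (3,9). |black|=9
Step 10: on BLACK (3,9): turn L to W, flip to white, move to (3,8). |black|=8
Step 11: on WHITE (3,8): turn R to N, flip to black, move to (2,8). |black|=9
Step 12: on WHITE (2,8): turn R to E, flip to black, move to (2,9). |black|=10
Step 13: on WHITE (2,9): turn R to S, flip to black, move to (3,9). |black|=11
Step 14: on WHITE (3,9): turn R to W, flip to black, move to (3,8). |black|=12
Step 15: on BLACK (3,8): turn L to S, flip to white, move to (4,8). |black|=11
Step 16: on BLACK (4,8): turn L to E, flip to white, move to (4,9). |black|=10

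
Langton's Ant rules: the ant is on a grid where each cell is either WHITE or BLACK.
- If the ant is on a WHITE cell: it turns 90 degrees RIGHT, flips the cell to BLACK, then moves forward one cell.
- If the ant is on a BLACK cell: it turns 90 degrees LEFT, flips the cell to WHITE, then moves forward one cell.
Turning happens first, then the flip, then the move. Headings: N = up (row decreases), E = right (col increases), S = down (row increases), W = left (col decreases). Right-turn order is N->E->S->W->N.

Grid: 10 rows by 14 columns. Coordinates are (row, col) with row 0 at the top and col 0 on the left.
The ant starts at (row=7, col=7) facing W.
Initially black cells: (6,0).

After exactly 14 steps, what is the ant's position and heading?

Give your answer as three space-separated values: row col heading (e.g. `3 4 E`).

Step 1: on WHITE (7,7): turn R to N, flip to black, move to (6,7). |black|=2
Step 2: on WHITE (6,7): turn R to E, flip to black, move to (6,8). |black|=3
Step 3: on WHITE (6,8): turn R to S, flip to black, move to (7,8). |black|=4
Step 4: on WHITE (7,8): turn R to W, flip to black, move to (7,7). |black|=5
Step 5: on BLACK (7,7): turn L to S, flip to white, move to (8,7). |black|=4
Step 6: on WHITE (8,7): turn R to W, flip to black, move to (8,6). |black|=5
Step 7: on WHITE (8,6): turn R to N, flip to black, move to (7,6). |black|=6
Step 8: on WHITE (7,6): turn R to E, flip to black, move to (7,7). |black|=7
Step 9: on WHITE (7,7): turn R to S, flip to black, move to (8,7). |black|=8
Step 10: on BLACK (8,7): turn L to E, flip to white, move to (8,8). |black|=7
Step 11: on WHITE (8,8): turn R to S, flip to black, move to (9,8). |black|=8
Step 12: on WHITE (9,8): turn R to W, flip to black, move to (9,7). |black|=9
Step 13: on WHITE (9,7): turn R to N, flip to black, move to (8,7). |black|=10
Step 14: on WHITE (8,7): turn R to E, flip to black, move to (8,8). |black|=11

Answer: 8 8 E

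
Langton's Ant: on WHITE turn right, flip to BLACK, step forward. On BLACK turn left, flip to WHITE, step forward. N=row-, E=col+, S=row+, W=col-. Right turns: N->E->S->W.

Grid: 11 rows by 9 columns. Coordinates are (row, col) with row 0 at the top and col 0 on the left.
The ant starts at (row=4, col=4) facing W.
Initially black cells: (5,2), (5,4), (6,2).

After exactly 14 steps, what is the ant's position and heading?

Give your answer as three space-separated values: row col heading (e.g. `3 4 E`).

Answer: 3 3 W

Derivation:
Step 1: on WHITE (4,4): turn R to N, flip to black, move to (3,4). |black|=4
Step 2: on WHITE (3,4): turn R to E, flip to black, move to (3,5). |black|=5
Step 3: on WHITE (3,5): turn R to S, flip to black, move to (4,5). |black|=6
Step 4: on WHITE (4,5): turn R to W, flip to black, move to (4,4). |black|=7
Step 5: on BLACK (4,4): turn L to S, flip to white, move to (5,4). |black|=6
Step 6: on BLACK (5,4): turn L to E, flip to white, move to (5,5). |black|=5
Step 7: on WHITE (5,5): turn R to S, flip to black, move to (6,5). |black|=6
Step 8: on WHITE (6,5): turn R to W, flip to black, move to (6,4). |black|=7
Step 9: on WHITE (6,4): turn R to N, flip to black, move to (5,4). |black|=8
Step 10: on WHITE (5,4): turn R to E, flip to black, move to (5,5). |black|=9
Step 11: on BLACK (5,5): turn L to N, flip to white, move to (4,5). |black|=8
Step 12: on BLACK (4,5): turn L to W, flip to white, move to (4,4). |black|=7
Step 13: on WHITE (4,4): turn R to N, flip to black, move to (3,4). |black|=8
Step 14: on BLACK (3,4): turn L to W, flip to white, move to (3,3). |black|=7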